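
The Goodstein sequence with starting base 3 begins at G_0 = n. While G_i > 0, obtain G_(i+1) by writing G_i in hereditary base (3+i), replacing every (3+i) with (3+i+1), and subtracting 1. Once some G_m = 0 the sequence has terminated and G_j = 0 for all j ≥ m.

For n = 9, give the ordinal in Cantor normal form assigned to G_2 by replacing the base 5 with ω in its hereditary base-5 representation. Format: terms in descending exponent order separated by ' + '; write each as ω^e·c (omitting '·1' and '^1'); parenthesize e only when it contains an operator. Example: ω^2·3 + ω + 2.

base 3: 9 = 3^2; at 4: 4^2 = 16; next = 15
base 4: 15 = 3·4 + 3; at 5: 3·5 + 3 = 18; next = 17
base 5: 17 = 3·5 + 2; at 6: 3·6 + 2 = 20; next = 19

ω·3 + 2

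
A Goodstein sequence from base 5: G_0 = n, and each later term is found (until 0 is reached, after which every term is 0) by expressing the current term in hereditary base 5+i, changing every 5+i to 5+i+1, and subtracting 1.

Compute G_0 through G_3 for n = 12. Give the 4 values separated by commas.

(0) 12|_5 = 2·5 + 2 ↦ 2·6 + 2|_6 = 14 ⇒ 13
(1) 13|_6 = 2·6 + 1 ↦ 2·7 + 1|_7 = 15 ⇒ 14
(2) 14|_7 = 2·7 ↦ 2·8|_8 = 16 ⇒ 15

12, 13, 14, 15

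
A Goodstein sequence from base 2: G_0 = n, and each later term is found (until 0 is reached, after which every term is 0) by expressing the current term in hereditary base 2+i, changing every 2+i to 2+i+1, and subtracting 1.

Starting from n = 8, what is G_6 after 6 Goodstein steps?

[0] 8 ≡ 2^(2 + 1) (base 2). Lift 3: 81. −1: 80.
[1] 80 ≡ 2·3^3 + 2·3^2 + 2·3 + 2 (base 3). Lift 4: 554. −1: 553.
[2] 553 ≡ 2·4^4 + 2·4^2 + 2·4 + 1 (base 4). Lift 5: 6311. −1: 6310.
[3] 6310 ≡ 2·5^5 + 2·5^2 + 2·5 (base 5). Lift 6: 93396. −1: 93395.
[4] 93395 ≡ 2·6^6 + 2·6^2 + 6 + 5 (base 6). Lift 7: 1647196. −1: 1647195.
[5] 1647195 ≡ 2·7^7 + 2·7^2 + 7 + 4 (base 7). Lift 8: 33554572. −1: 33554571.

33554571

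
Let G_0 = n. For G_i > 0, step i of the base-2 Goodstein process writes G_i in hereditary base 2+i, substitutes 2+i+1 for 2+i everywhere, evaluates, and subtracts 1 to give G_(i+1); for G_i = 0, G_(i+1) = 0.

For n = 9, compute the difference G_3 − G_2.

8819

step 0: 9 = 2^(2 + 1) + 1; sub 3 for 2: 3^(3 + 1) + 1; = 82; G_1 = 82−1 = 81
step 1: 81 = 3^(3 + 1); sub 4 for 3: 4^(4 + 1); = 1024; G_2 = 1024−1 = 1023
step 2: 1023 = 3·4^4 + 3·4^3 + 3·4^2 + 3·4 + 3; sub 5 for 4: 3·5^5 + 3·5^3 + 3·5^2 + 3·5 + 3; = 9843; G_3 = 9843−1 = 9842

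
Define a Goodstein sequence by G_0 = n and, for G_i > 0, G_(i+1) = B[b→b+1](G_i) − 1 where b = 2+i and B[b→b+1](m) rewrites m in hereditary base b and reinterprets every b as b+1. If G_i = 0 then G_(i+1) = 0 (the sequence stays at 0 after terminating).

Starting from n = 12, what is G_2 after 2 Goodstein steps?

1065

base 2: 12 = 2^(2 + 1) + 2^2; at 3: 3^(3 + 1) + 3^3 = 108; next = 107
base 3: 107 = 3^(3 + 1) + 2·3^2 + 2·3 + 2; at 4: 4^(4 + 1) + 2·4^2 + 2·4 + 2 = 1066; next = 1065
base 4: 1065 = 4^(4 + 1) + 2·4^2 + 2·4 + 1; at 5: 5^(5 + 1) + 2·5^2 + 2·5 + 1 = 15686; next = 15685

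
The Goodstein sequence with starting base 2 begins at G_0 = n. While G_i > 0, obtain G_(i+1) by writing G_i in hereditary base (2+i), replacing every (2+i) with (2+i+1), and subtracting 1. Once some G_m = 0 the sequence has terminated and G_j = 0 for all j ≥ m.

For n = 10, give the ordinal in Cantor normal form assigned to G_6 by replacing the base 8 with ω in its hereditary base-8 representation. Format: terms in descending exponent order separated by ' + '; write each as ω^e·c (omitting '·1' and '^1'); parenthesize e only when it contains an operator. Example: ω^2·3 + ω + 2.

base 2: 10 = 2^(2 + 1) + 2; at 3: 3^(3 + 1) + 3 = 84; next = 83
base 3: 83 = 3^(3 + 1) + 2; at 4: 4^(4 + 1) + 2 = 1026; next = 1025
base 4: 1025 = 4^(4 + 1) + 1; at 5: 5^(5 + 1) + 1 = 15626; next = 15625
base 5: 15625 = 5^(5 + 1); at 6: 6^(6 + 1) = 279936; next = 279935
base 6: 279935 = 5·6^6 + 5·6^5 + 5·6^4 + 5·6^3 + 5·6^2 + 5·6 + 5; at 7: 5·7^7 + 5·7^5 + 5·7^4 + 5·7^3 + 5·7^2 + 5·7 + 5 = 4215755; next = 4215754
base 7: 4215754 = 5·7^7 + 5·7^5 + 5·7^4 + 5·7^3 + 5·7^2 + 5·7 + 4; at 8: 5·8^8 + 5·8^5 + 5·8^4 + 5·8^3 + 5·8^2 + 5·8 + 4 = 84073324; next = 84073323
base 8: 84073323 = 5·8^8 + 5·8^5 + 5·8^4 + 5·8^3 + 5·8^2 + 5·8 + 3; at 9: 5·9^9 + 5·9^5 + 5·9^4 + 5·9^3 + 5·9^2 + 5·9 + 3 = 1937434593; next = 1937434592

ω^ω·5 + ω^5·5 + ω^4·5 + ω^3·5 + ω^2·5 + ω·5 + 3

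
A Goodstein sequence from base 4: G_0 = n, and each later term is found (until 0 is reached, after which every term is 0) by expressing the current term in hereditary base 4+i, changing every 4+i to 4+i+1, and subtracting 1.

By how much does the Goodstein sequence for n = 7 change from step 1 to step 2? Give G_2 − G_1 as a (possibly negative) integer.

0

step 0: 7 = 4 + 3; sub 5 for 4: 5 + 3; = 8; G_1 = 8−1 = 7
step 1: 7 = 5 + 2; sub 6 for 5: 6 + 2; = 8; G_2 = 8−1 = 7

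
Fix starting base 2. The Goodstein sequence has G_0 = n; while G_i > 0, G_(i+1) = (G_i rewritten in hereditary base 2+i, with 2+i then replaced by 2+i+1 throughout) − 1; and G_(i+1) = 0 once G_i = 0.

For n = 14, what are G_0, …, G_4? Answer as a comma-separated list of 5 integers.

14, 110, 1281, 18750, 326591

step 0: 14 = 2^(2 + 1) + 2^2 + 2; sub 3 for 2: 3^(3 + 1) + 3^3 + 3; = 111; G_1 = 111−1 = 110
step 1: 110 = 3^(3 + 1) + 3^3 + 2; sub 4 for 3: 4^(4 + 1) + 4^4 + 2; = 1282; G_2 = 1282−1 = 1281
step 2: 1281 = 4^(4 + 1) + 4^4 + 1; sub 5 for 4: 5^(5 + 1) + 5^5 + 1; = 18751; G_3 = 18751−1 = 18750
step 3: 18750 = 5^(5 + 1) + 5^5; sub 6 for 5: 6^(6 + 1) + 6^6; = 326592; G_4 = 326592−1 = 326591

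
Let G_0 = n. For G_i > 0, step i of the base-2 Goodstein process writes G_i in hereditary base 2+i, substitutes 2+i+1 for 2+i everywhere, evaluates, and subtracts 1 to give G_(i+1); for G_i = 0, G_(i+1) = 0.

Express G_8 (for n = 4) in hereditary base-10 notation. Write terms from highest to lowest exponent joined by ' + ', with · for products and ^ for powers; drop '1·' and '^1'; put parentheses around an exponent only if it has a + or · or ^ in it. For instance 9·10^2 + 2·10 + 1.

2·10^2 + 10 + 1

4 —HB2→ 2^2 —bump→ 3^3 = 27 —(−1)→ 26
26 —HB3→ 2·3^2 + 2·3 + 2 —bump→ 2·4^2 + 2·4 + 2 = 42 —(−1)→ 41
41 —HB4→ 2·4^2 + 2·4 + 1 —bump→ 2·5^2 + 2·5 + 1 = 61 —(−1)→ 60
60 —HB5→ 2·5^2 + 2·5 —bump→ 2·6^2 + 2·6 = 84 —(−1)→ 83
83 —HB6→ 2·6^2 + 6 + 5 —bump→ 2·7^2 + 7 + 5 = 110 —(−1)→ 109
109 —HB7→ 2·7^2 + 7 + 4 —bump→ 2·8^2 + 8 + 4 = 140 —(−1)→ 139
139 —HB8→ 2·8^2 + 8 + 3 —bump→ 2·9^2 + 9 + 3 = 174 —(−1)→ 173
173 —HB9→ 2·9^2 + 9 + 2 —bump→ 2·10^2 + 10 + 2 = 212 —(−1)→ 211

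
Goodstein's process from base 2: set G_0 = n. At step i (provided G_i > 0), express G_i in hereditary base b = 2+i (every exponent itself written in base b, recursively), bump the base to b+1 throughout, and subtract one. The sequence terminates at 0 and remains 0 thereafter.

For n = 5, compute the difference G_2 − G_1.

5 —HB2→ 2^2 + 1 —bump→ 3^3 + 1 = 28 —(−1)→ 27
27 —HB3→ 3^3 —bump→ 4^4 = 256 —(−1)→ 255

228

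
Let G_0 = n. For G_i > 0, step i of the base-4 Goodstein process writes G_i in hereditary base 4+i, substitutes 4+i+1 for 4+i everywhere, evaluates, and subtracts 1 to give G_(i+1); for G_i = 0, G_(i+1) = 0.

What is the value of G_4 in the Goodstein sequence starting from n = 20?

65

(0) 20|_4 = 4^2 + 4 ↦ 5^2 + 5|_5 = 30 ⇒ 29
(1) 29|_5 = 5^2 + 4 ↦ 6^2 + 4|_6 = 40 ⇒ 39
(2) 39|_6 = 6^2 + 3 ↦ 7^2 + 3|_7 = 52 ⇒ 51
(3) 51|_7 = 7^2 + 2 ↦ 8^2 + 2|_8 = 66 ⇒ 65
(4) 65|_8 = 8^2 + 1 ↦ 9^2 + 1|_9 = 82 ⇒ 81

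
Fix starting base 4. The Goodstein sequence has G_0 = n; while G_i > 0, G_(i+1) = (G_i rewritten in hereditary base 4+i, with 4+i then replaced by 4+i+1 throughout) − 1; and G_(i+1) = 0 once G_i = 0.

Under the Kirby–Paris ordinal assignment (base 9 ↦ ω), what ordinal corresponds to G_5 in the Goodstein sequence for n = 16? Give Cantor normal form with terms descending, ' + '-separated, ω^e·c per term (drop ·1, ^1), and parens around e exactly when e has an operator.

ω·4

(0) 16|_4 = 4^2 ↦ 5^2|_5 = 25 ⇒ 24
(1) 24|_5 = 4·5 + 4 ↦ 4·6 + 4|_6 = 28 ⇒ 27
(2) 27|_6 = 4·6 + 3 ↦ 4·7 + 3|_7 = 31 ⇒ 30
(3) 30|_7 = 4·7 + 2 ↦ 4·8 + 2|_8 = 34 ⇒ 33
(4) 33|_8 = 4·8 + 1 ↦ 4·9 + 1|_9 = 37 ⇒ 36
(5) 36|_9 = 4·9 ↦ 4·10|_10 = 40 ⇒ 39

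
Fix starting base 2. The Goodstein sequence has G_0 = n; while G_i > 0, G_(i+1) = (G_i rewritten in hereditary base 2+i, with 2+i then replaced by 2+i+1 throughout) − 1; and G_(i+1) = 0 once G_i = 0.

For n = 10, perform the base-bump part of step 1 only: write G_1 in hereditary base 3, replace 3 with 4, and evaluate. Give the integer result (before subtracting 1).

(0) 10|_2 = 2^(2 + 1) + 2 ↦ 3^(3 + 1) + 3|_3 = 84 ⇒ 83
(1) 83|_3 = 3^(3 + 1) + 2 ↦ 4^(4 + 1) + 2|_4 = 1026 ⇒ 1025

1026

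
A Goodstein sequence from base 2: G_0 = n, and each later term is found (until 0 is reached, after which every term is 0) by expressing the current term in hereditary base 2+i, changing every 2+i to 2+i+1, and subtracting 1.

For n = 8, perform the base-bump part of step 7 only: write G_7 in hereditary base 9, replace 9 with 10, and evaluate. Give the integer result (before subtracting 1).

20000000212

G_0 = 8. HB_2(8) = 2^(2 + 1). Bump = 81. G_1 = 80.
G_1 = 80. HB_3(80) = 2·3^3 + 2·3^2 + 2·3 + 2. Bump = 554. G_2 = 553.
G_2 = 553. HB_4(553) = 2·4^4 + 2·4^2 + 2·4 + 1. Bump = 6311. G_3 = 6310.
G_3 = 6310. HB_5(6310) = 2·5^5 + 2·5^2 + 2·5. Bump = 93396. G_4 = 93395.
G_4 = 93395. HB_6(93395) = 2·6^6 + 2·6^2 + 6 + 5. Bump = 1647196. G_5 = 1647195.
G_5 = 1647195. HB_7(1647195) = 2·7^7 + 2·7^2 + 7 + 4. Bump = 33554572. G_6 = 33554571.
G_6 = 33554571. HB_8(33554571) = 2·8^8 + 2·8^2 + 8 + 3. Bump = 774841152. G_7 = 774841151.
G_7 = 774841151. HB_9(774841151) = 2·9^9 + 2·9^2 + 9 + 2. Bump = 20000000212. G_8 = 20000000211.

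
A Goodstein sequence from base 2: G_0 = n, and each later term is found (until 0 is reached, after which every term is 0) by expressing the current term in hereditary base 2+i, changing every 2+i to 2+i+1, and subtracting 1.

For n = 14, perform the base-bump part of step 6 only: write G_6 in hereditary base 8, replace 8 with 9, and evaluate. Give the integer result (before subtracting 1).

3487116549

[0] 14 ≡ 2^(2 + 1) + 2^2 + 2 (base 2). Lift 3: 111. −1: 110.
[1] 110 ≡ 3^(3 + 1) + 3^3 + 2 (base 3). Lift 4: 1282. −1: 1281.
[2] 1281 ≡ 4^(4 + 1) + 4^4 + 1 (base 4). Lift 5: 18751. −1: 18750.
[3] 18750 ≡ 5^(5 + 1) + 5^5 (base 5). Lift 6: 326592. −1: 326591.
[4] 326591 ≡ 6^(6 + 1) + 5·6^5 + 5·6^4 + 5·6^3 + 5·6^2 + 5·6 + 5 (base 6). Lift 7: 5862841. −1: 5862840.
[5] 5862840 ≡ 7^(7 + 1) + 5·7^5 + 5·7^4 + 5·7^3 + 5·7^2 + 5·7 + 4 (base 7). Lift 8: 134404972. −1: 134404971.
[6] 134404971 ≡ 8^(8 + 1) + 5·8^5 + 5·8^4 + 5·8^3 + 5·8^2 + 5·8 + 3 (base 8). Lift 9: 3487116549. −1: 3487116548.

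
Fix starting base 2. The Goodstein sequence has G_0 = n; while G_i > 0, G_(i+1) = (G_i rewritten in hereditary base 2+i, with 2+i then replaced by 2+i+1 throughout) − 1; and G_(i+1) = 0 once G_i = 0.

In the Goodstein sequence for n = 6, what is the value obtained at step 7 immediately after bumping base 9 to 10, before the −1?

base 2: 6 = 2^2 + 2; at 3: 3^3 + 3 = 30; next = 29
base 3: 29 = 3^3 + 2; at 4: 4^4 + 2 = 258; next = 257
base 4: 257 = 4^4 + 1; at 5: 5^5 + 1 = 3126; next = 3125
base 5: 3125 = 5^5; at 6: 6^6 = 46656; next = 46655
base 6: 46655 = 5·6^5 + 5·6^4 + 5·6^3 + 5·6^2 + 5·6 + 5; at 7: 5·7^5 + 5·7^4 + 5·7^3 + 5·7^2 + 5·7 + 5 = 98040; next = 98039
base 7: 98039 = 5·7^5 + 5·7^4 + 5·7^3 + 5·7^2 + 5·7 + 4; at 8: 5·8^5 + 5·8^4 + 5·8^3 + 5·8^2 + 5·8 + 4 = 187244; next = 187243
base 8: 187243 = 5·8^5 + 5·8^4 + 5·8^3 + 5·8^2 + 5·8 + 3; at 9: 5·9^5 + 5·9^4 + 5·9^3 + 5·9^2 + 5·9 + 3 = 332148; next = 332147
base 9: 332147 = 5·9^5 + 5·9^4 + 5·9^3 + 5·9^2 + 5·9 + 2; at 10: 5·10^5 + 5·10^4 + 5·10^3 + 5·10^2 + 5·10 + 2 = 555552; next = 555551

555552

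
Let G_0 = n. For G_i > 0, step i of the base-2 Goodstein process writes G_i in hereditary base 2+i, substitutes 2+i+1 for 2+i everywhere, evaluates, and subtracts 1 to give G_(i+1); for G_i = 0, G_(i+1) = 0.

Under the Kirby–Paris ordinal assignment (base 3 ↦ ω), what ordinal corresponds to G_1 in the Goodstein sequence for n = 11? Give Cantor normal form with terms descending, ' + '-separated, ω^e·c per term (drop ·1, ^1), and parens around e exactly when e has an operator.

i=0: 11 = 2^(2 + 1) + 2 + 1 (b=2); 2→3: 3^(3 + 1) + 3 + 1 = 85; 85−1 = 84
i=1: 84 = 3^(3 + 1) + 3 (b=3); 3→4: 4^(4 + 1) + 4 = 1028; 1028−1 = 1027

ω^(ω + 1) + ω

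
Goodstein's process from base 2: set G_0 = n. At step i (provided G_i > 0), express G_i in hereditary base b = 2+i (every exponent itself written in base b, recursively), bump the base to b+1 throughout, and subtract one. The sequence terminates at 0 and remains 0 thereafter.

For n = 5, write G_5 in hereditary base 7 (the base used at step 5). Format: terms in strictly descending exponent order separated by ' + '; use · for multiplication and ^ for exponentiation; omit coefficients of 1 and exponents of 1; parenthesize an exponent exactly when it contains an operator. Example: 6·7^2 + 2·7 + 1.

(0) 5|_2 = 2^2 + 1 ↦ 3^3 + 1|_3 = 28 ⇒ 27
(1) 27|_3 = 3^3 ↦ 4^4|_4 = 256 ⇒ 255
(2) 255|_4 = 3·4^3 + 3·4^2 + 3·4 + 3 ↦ 3·5^3 + 3·5^2 + 3·5 + 3|_5 = 468 ⇒ 467
(3) 467|_5 = 3·5^3 + 3·5^2 + 3·5 + 2 ↦ 3·6^3 + 3·6^2 + 3·6 + 2|_6 = 776 ⇒ 775
(4) 775|_6 = 3·6^3 + 3·6^2 + 3·6 + 1 ↦ 3·7^3 + 3·7^2 + 3·7 + 1|_7 = 1198 ⇒ 1197

3·7^3 + 3·7^2 + 3·7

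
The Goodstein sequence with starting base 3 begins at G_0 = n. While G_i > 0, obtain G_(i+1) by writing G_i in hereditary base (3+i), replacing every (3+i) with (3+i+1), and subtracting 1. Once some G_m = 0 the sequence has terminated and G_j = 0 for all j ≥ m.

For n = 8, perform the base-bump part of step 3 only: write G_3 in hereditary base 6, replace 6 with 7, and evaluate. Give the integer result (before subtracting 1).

12

[0] 8 ≡ 2·3 + 2 (base 3). Lift 4: 10. −1: 9.
[1] 9 ≡ 2·4 + 1 (base 4). Lift 5: 11. −1: 10.
[2] 10 ≡ 2·5 (base 5). Lift 6: 12. −1: 11.
[3] 11 ≡ 6 + 5 (base 6). Lift 7: 12. −1: 11.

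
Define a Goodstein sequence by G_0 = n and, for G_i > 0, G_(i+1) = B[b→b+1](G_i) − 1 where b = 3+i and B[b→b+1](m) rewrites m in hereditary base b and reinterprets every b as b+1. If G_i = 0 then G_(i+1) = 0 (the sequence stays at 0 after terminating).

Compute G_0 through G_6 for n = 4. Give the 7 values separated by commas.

4, 4, 4, 3, 2, 1, 0

[0] 4 ≡ 3 + 1 (base 3). Lift 4: 5. −1: 4.
[1] 4 ≡ 4 (base 4). Lift 5: 5. −1: 4.
[2] 4 ≡ 4 (base 5). Lift 6: 4. −1: 3.
[3] 3 ≡ 3 (base 6). Lift 7: 3. −1: 2.
[4] 2 ≡ 2 (base 7). Lift 8: 2. −1: 1.
[5] 1 ≡ 1 (base 8). Lift 9: 1. −1: 0.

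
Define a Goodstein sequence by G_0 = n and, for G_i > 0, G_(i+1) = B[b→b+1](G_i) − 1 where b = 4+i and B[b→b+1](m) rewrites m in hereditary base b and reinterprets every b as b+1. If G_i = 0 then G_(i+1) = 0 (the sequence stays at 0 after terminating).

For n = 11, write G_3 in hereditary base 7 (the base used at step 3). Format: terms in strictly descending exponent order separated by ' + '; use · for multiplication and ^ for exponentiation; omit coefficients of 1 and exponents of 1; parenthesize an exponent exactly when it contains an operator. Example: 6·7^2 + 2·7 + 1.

2·7

i=0: 11 = 2·4 + 3 (b=4); 4→5: 2·5 + 3 = 13; 13−1 = 12
i=1: 12 = 2·5 + 2 (b=5); 5→6: 2·6 + 2 = 14; 14−1 = 13
i=2: 13 = 2·6 + 1 (b=6); 6→7: 2·7 + 1 = 15; 15−1 = 14
i=3: 14 = 2·7 (b=7); 7→8: 2·8 = 16; 16−1 = 15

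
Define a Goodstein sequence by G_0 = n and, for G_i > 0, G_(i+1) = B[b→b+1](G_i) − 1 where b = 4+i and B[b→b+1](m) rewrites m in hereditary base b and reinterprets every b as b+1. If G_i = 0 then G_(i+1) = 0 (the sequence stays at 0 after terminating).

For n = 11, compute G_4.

[0] 11 ≡ 2·4 + 3 (base 4). Lift 5: 13. −1: 12.
[1] 12 ≡ 2·5 + 2 (base 5). Lift 6: 14. −1: 13.
[2] 13 ≡ 2·6 + 1 (base 6). Lift 7: 15. −1: 14.
[3] 14 ≡ 2·7 (base 7). Lift 8: 16. −1: 15.

15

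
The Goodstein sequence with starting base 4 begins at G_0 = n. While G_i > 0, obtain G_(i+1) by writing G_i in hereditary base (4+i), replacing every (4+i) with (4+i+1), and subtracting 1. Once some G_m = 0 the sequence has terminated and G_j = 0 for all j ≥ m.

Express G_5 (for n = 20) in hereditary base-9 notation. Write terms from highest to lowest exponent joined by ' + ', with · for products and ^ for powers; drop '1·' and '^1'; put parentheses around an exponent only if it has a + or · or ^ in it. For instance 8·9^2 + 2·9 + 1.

20 —HB4→ 4^2 + 4 —bump→ 5^2 + 5 = 30 —(−1)→ 29
29 —HB5→ 5^2 + 4 —bump→ 6^2 + 4 = 40 —(−1)→ 39
39 —HB6→ 6^2 + 3 —bump→ 7^2 + 3 = 52 —(−1)→ 51
51 —HB7→ 7^2 + 2 —bump→ 8^2 + 2 = 66 —(−1)→ 65
65 —HB8→ 8^2 + 1 —bump→ 9^2 + 1 = 82 —(−1)→ 81
81 —HB9→ 9^2 —bump→ 10^2 = 100 —(−1)→ 99

9^2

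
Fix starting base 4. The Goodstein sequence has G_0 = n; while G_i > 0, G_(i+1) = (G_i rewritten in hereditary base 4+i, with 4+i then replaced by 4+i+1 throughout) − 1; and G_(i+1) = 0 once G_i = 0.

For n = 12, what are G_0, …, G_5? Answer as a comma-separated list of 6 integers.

[0] 12 ≡ 3·4 (base 4). Lift 5: 15. −1: 14.
[1] 14 ≡ 2·5 + 4 (base 5). Lift 6: 16. −1: 15.
[2] 15 ≡ 2·6 + 3 (base 6). Lift 7: 17. −1: 16.
[3] 16 ≡ 2·7 + 2 (base 7). Lift 8: 18. −1: 17.
[4] 17 ≡ 2·8 + 1 (base 8). Lift 9: 19. −1: 18.

12, 14, 15, 16, 17, 18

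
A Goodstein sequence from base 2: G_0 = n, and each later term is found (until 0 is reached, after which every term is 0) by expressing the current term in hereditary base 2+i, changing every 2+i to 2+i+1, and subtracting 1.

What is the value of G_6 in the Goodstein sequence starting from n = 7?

16777215

G_0=7  [base 2] 2^2 + 2 + 1  →[2↦3]→  3^3 + 3 + 1 = 31  −1 ⇒ G_1=30
G_1=30  [base 3] 3^3 + 3  →[3↦4]→  4^4 + 4 = 260  −1 ⇒ G_2=259
G_2=259  [base 4] 4^4 + 3  →[4↦5]→  5^5 + 3 = 3128  −1 ⇒ G_3=3127
G_3=3127  [base 5] 5^5 + 2  →[5↦6]→  6^6 + 2 = 46658  −1 ⇒ G_4=46657
G_4=46657  [base 6] 6^6 + 1  →[6↦7]→  7^7 + 1 = 823544  −1 ⇒ G_5=823543
G_5=823543  [base 7] 7^7  →[7↦8]→  8^8 = 16777216  −1 ⇒ G_6=16777215
G_6=16777215  [base 8] 7·8^7 + 7·8^6 + 7·8^5 + 7·8^4 + 7·8^3 + 7·8^2 + 7·8 + 7  →[8↦9]→  7·9^7 + 7·9^6 + 7·9^5 + 7·9^4 + 7·9^3 + 7·9^2 + 7·9 + 7 = 37665880  −1 ⇒ G_7=37665879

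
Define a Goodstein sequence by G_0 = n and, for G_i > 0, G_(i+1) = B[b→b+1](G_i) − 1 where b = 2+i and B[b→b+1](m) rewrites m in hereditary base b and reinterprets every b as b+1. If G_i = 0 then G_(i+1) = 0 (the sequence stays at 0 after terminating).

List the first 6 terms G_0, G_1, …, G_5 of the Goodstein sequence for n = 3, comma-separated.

3, 3, 3, 2, 1, 0

i=0: 3 = 2 + 1 (b=2); 2→3: 3 + 1 = 4; 4−1 = 3
i=1: 3 = 3 (b=3); 3→4: 4 = 4; 4−1 = 3
i=2: 3 = 3 (b=4); 4→5: 3 = 3; 3−1 = 2
i=3: 2 = 2 (b=5); 5→6: 2 = 2; 2−1 = 1
i=4: 1 = 1 (b=6); 6→7: 1 = 1; 1−1 = 0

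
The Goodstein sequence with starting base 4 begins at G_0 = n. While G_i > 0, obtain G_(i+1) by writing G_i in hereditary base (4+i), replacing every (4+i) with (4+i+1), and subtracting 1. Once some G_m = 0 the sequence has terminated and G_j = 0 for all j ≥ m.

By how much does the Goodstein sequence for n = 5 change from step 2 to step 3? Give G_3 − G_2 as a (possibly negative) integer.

-1

i=0: 5 = 4 + 1 (b=4); 4→5: 5 + 1 = 6; 6−1 = 5
i=1: 5 = 5 (b=5); 5→6: 6 = 6; 6−1 = 5
i=2: 5 = 5 (b=6); 6→7: 5 = 5; 5−1 = 4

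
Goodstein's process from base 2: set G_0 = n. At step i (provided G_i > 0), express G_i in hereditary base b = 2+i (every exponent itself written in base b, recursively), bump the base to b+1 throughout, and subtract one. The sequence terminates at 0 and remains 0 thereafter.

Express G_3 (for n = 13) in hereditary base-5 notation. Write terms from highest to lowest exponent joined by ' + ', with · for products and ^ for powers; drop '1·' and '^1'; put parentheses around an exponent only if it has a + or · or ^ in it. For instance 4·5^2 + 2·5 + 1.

[0] 13 ≡ 2^(2 + 1) + 2^2 + 1 (base 2). Lift 3: 109. −1: 108.
[1] 108 ≡ 3^(3 + 1) + 3^3 (base 3). Lift 4: 1280. −1: 1279.
[2] 1279 ≡ 4^(4 + 1) + 3·4^3 + 3·4^2 + 3·4 + 3 (base 4). Lift 5: 16093. −1: 16092.
[3] 16092 ≡ 5^(5 + 1) + 3·5^3 + 3·5^2 + 3·5 + 2 (base 5). Lift 6: 280712. −1: 280711.

5^(5 + 1) + 3·5^3 + 3·5^2 + 3·5 + 2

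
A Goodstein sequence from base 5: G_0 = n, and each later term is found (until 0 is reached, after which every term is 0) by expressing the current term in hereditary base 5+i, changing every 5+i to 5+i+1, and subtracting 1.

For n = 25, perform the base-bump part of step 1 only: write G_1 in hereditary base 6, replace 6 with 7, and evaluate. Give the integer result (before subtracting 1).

base 5: 25 = 5^2; at 6: 6^2 = 36; next = 35
base 6: 35 = 5·6 + 5; at 7: 5·7 + 5 = 40; next = 39

40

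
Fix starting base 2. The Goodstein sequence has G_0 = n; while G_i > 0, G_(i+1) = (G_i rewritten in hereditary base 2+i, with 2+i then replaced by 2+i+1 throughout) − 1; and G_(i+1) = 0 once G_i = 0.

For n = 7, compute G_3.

[0] 7 ≡ 2^2 + 2 + 1 (base 2). Lift 3: 31. −1: 30.
[1] 30 ≡ 3^3 + 3 (base 3). Lift 4: 260. −1: 259.
[2] 259 ≡ 4^4 + 3 (base 4). Lift 5: 3128. −1: 3127.
[3] 3127 ≡ 5^5 + 2 (base 5). Lift 6: 46658. −1: 46657.

3127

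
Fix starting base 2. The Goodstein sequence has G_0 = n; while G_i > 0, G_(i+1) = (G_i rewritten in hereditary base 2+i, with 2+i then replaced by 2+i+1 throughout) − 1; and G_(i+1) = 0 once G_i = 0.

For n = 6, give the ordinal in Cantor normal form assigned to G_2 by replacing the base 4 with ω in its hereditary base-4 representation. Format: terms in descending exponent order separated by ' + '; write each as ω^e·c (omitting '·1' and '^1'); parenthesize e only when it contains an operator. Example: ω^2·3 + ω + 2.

ω^ω + 1

[0] 6 ≡ 2^2 + 2 (base 2). Lift 3: 30. −1: 29.
[1] 29 ≡ 3^3 + 2 (base 3). Lift 4: 258. −1: 257.
[2] 257 ≡ 4^4 + 1 (base 4). Lift 5: 3126. −1: 3125.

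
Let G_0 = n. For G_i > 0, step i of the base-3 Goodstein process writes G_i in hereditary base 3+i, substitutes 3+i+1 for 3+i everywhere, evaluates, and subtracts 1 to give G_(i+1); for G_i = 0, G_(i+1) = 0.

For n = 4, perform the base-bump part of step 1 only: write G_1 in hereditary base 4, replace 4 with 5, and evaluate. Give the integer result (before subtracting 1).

step 0: 4 = 3 + 1; sub 4 for 3: 4 + 1; = 5; G_1 = 5−1 = 4
step 1: 4 = 4; sub 5 for 4: 5; = 5; G_2 = 5−1 = 4

5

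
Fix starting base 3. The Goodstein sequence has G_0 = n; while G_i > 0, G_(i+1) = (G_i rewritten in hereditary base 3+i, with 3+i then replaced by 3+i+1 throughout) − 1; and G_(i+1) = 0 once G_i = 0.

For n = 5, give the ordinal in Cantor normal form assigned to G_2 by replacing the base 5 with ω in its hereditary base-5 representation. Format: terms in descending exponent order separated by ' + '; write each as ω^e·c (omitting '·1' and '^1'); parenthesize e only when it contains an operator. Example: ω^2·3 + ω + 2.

ω

i=0: 5 = 3 + 2 (b=3); 3→4: 4 + 2 = 6; 6−1 = 5
i=1: 5 = 4 + 1 (b=4); 4→5: 5 + 1 = 6; 6−1 = 5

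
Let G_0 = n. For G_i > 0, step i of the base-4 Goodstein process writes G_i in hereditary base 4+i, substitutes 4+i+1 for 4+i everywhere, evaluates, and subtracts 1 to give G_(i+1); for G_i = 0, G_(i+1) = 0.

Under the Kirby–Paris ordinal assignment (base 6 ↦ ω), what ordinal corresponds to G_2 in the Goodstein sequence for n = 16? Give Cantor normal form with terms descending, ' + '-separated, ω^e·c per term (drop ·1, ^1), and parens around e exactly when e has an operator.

G_0 = 16. HB_4(16) = 4^2. Bump = 25. G_1 = 24.
G_1 = 24. HB_5(24) = 4·5 + 4. Bump = 28. G_2 = 27.

ω·4 + 3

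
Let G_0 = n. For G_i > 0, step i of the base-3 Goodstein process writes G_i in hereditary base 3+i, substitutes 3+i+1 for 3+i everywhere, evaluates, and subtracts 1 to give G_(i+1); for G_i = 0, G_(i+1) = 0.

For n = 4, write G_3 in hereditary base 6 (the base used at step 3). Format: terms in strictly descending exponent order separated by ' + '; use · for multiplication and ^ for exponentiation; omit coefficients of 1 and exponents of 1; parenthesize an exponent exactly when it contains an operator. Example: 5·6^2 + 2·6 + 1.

3

base 3: 4 = 3 + 1; at 4: 4 + 1 = 5; next = 4
base 4: 4 = 4; at 5: 5 = 5; next = 4
base 5: 4 = 4; at 6: 4 = 4; next = 3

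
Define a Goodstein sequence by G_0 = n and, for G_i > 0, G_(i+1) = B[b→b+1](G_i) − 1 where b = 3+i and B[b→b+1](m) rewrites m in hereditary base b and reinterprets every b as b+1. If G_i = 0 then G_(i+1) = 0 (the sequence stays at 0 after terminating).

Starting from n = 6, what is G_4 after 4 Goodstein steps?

7

step 0: 6 = 2·3; sub 4 for 3: 2·4; = 8; G_1 = 8−1 = 7
step 1: 7 = 4 + 3; sub 5 for 4: 5 + 3; = 8; G_2 = 8−1 = 7
step 2: 7 = 5 + 2; sub 6 for 5: 6 + 2; = 8; G_3 = 8−1 = 7
step 3: 7 = 6 + 1; sub 7 for 6: 7 + 1; = 8; G_4 = 8−1 = 7
step 4: 7 = 7; sub 8 for 7: 8; = 8; G_5 = 8−1 = 7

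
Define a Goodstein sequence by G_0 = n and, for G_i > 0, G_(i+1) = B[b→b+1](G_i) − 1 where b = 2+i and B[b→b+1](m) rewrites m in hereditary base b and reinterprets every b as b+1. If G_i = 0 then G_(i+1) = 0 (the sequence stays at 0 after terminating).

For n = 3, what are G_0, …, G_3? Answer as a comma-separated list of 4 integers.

3, 3, 3, 2

i=0: 3 = 2 + 1 (b=2); 2→3: 3 + 1 = 4; 4−1 = 3
i=1: 3 = 3 (b=3); 3→4: 4 = 4; 4−1 = 3
i=2: 3 = 3 (b=4); 4→5: 3 = 3; 3−1 = 2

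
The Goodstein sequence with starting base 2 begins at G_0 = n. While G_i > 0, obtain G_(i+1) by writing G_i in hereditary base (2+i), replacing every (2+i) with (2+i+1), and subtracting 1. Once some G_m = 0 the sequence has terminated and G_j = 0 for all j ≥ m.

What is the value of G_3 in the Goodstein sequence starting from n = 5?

467

i=0: 5 = 2^2 + 1 (b=2); 2→3: 3^3 + 1 = 28; 28−1 = 27
i=1: 27 = 3^3 (b=3); 3→4: 4^4 = 256; 256−1 = 255
i=2: 255 = 3·4^3 + 3·4^2 + 3·4 + 3 (b=4); 4→5: 3·5^3 + 3·5^2 + 3·5 + 3 = 468; 468−1 = 467
i=3: 467 = 3·5^3 + 3·5^2 + 3·5 + 2 (b=5); 5→6: 3·6^3 + 3·6^2 + 3·6 + 2 = 776; 776−1 = 775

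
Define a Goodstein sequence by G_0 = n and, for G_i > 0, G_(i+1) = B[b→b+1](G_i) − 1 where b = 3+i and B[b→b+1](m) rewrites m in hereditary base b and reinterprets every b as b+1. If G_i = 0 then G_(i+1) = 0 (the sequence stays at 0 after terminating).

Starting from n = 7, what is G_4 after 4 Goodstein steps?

G_0 = 7. HB_3(7) = 2·3 + 1. Bump = 9. G_1 = 8.
G_1 = 8. HB_4(8) = 2·4. Bump = 10. G_2 = 9.
G_2 = 9. HB_5(9) = 5 + 4. Bump = 10. G_3 = 9.
G_3 = 9. HB_6(9) = 6 + 3. Bump = 10. G_4 = 9.
G_4 = 9. HB_7(9) = 7 + 2. Bump = 10. G_5 = 9.

9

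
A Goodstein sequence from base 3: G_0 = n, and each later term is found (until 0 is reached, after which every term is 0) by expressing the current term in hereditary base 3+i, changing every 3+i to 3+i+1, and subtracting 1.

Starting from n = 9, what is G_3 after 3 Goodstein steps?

19

[0] 9 ≡ 3^2 (base 3). Lift 4: 16. −1: 15.
[1] 15 ≡ 3·4 + 3 (base 4). Lift 5: 18. −1: 17.
[2] 17 ≡ 3·5 + 2 (base 5). Lift 6: 20. −1: 19.
[3] 19 ≡ 3·6 + 1 (base 6). Lift 7: 22. −1: 21.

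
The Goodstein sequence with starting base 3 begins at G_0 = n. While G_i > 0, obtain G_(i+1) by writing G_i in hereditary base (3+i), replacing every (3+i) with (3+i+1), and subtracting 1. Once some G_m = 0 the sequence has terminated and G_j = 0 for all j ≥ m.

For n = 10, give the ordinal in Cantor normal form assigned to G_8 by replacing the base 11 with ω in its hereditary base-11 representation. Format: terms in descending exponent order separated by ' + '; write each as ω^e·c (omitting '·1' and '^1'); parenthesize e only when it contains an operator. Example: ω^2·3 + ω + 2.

G_0=10  [base 3] 3^2 + 1  →[3↦4]→  4^2 + 1 = 17  −1 ⇒ G_1=16
G_1=16  [base 4] 4^2  →[4↦5]→  5^2 = 25  −1 ⇒ G_2=24
G_2=24  [base 5] 4·5 + 4  →[5↦6]→  4·6 + 4 = 28  −1 ⇒ G_3=27
G_3=27  [base 6] 4·6 + 3  →[6↦7]→  4·7 + 3 = 31  −1 ⇒ G_4=30
G_4=30  [base 7] 4·7 + 2  →[7↦8]→  4·8 + 2 = 34  −1 ⇒ G_5=33
G_5=33  [base 8] 4·8 + 1  →[8↦9]→  4·9 + 1 = 37  −1 ⇒ G_6=36
G_6=36  [base 9] 4·9  →[9↦10]→  4·10 = 40  −1 ⇒ G_7=39
G_7=39  [base 10] 3·10 + 9  →[10↦11]→  3·11 + 9 = 42  −1 ⇒ G_8=41
G_8=41  [base 11] 3·11 + 8  →[11↦12]→  3·12 + 8 = 44  −1 ⇒ G_9=43

ω·3 + 8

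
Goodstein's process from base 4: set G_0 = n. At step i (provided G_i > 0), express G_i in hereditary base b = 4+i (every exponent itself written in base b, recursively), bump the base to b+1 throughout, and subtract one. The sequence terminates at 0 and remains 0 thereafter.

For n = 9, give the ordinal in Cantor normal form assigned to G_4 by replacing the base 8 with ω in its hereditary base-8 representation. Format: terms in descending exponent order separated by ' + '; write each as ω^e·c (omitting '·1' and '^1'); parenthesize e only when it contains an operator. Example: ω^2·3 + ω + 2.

[0] 9 ≡ 2·4 + 1 (base 4). Lift 5: 11. −1: 10.
[1] 10 ≡ 2·5 (base 5). Lift 6: 12. −1: 11.
[2] 11 ≡ 6 + 5 (base 6). Lift 7: 12. −1: 11.
[3] 11 ≡ 7 + 4 (base 7). Lift 8: 12. −1: 11.
[4] 11 ≡ 8 + 3 (base 8). Lift 9: 12. −1: 11.

ω + 3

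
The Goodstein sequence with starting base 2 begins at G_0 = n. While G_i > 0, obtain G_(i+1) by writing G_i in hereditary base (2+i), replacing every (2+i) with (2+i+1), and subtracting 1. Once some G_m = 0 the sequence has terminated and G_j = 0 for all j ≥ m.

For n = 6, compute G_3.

G_0=6  [base 2] 2^2 + 2  →[2↦3]→  3^3 + 3 = 30  −1 ⇒ G_1=29
G_1=29  [base 3] 3^3 + 2  →[3↦4]→  4^4 + 2 = 258  −1 ⇒ G_2=257
G_2=257  [base 4] 4^4 + 1  →[4↦5]→  5^5 + 1 = 3126  −1 ⇒ G_3=3125
G_3=3125  [base 5] 5^5  →[5↦6]→  6^6 = 46656  −1 ⇒ G_4=46655

3125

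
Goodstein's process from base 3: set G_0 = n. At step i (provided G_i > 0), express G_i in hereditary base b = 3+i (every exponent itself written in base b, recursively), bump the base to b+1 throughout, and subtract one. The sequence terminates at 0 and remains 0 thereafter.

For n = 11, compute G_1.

17

step 0: 11 = 3^2 + 2; sub 4 for 3: 4^2 + 2; = 18; G_1 = 18−1 = 17
step 1: 17 = 4^2 + 1; sub 5 for 4: 5^2 + 1; = 26; G_2 = 26−1 = 25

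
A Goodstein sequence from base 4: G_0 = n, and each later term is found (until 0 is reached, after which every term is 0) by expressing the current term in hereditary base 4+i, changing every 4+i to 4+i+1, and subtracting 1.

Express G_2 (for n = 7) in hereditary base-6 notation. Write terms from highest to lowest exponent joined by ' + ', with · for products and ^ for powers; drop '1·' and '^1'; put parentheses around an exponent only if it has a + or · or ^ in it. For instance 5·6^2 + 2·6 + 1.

[0] 7 ≡ 4 + 3 (base 4). Lift 5: 8. −1: 7.
[1] 7 ≡ 5 + 2 (base 5). Lift 6: 8. −1: 7.

6 + 1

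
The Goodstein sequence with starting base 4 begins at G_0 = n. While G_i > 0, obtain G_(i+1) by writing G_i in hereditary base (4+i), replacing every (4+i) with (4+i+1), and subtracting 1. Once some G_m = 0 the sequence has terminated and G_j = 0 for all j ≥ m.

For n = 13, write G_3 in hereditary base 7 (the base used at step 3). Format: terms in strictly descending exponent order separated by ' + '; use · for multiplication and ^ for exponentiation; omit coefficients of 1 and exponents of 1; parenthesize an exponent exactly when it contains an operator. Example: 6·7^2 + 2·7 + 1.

13 —HB4→ 3·4 + 1 —bump→ 3·5 + 1 = 16 —(−1)→ 15
15 —HB5→ 3·5 —bump→ 3·6 = 18 —(−1)→ 17
17 —HB6→ 2·6 + 5 —bump→ 2·7 + 5 = 19 —(−1)→ 18
18 —HB7→ 2·7 + 4 —bump→ 2·8 + 4 = 20 —(−1)→ 19

2·7 + 4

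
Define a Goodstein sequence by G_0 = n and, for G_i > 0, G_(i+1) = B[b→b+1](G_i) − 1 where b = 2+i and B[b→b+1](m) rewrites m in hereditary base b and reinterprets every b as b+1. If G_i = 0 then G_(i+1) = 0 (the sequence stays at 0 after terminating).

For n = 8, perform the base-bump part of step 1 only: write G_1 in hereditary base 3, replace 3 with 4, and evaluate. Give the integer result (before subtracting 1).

554

base 2: 8 = 2^(2 + 1); at 3: 3^(3 + 1) = 81; next = 80
base 3: 80 = 2·3^3 + 2·3^2 + 2·3 + 2; at 4: 2·4^4 + 2·4^2 + 2·4 + 2 = 554; next = 553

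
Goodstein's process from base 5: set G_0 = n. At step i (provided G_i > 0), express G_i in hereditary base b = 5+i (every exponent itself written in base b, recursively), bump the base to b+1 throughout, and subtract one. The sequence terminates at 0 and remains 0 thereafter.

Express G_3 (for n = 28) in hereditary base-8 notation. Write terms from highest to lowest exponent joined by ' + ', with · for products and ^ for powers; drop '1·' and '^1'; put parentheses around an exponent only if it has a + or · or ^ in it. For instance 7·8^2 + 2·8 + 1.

G_0=28  [base 5] 5^2 + 3  →[5↦6]→  6^2 + 3 = 39  −1 ⇒ G_1=38
G_1=38  [base 6] 6^2 + 2  →[6↦7]→  7^2 + 2 = 51  −1 ⇒ G_2=50
G_2=50  [base 7] 7^2 + 1  →[7↦8]→  8^2 + 1 = 65  −1 ⇒ G_3=64

8^2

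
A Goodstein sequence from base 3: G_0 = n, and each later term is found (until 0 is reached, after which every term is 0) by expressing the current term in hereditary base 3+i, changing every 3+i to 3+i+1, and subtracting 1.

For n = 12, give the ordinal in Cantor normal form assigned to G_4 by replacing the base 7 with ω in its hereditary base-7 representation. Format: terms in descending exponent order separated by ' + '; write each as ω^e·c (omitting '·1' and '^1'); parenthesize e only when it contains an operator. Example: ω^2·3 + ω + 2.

ω^2

G_0 = 12. HB_3(12) = 3^2 + 3. Bump = 20. G_1 = 19.
G_1 = 19. HB_4(19) = 4^2 + 3. Bump = 28. G_2 = 27.
G_2 = 27. HB_5(27) = 5^2 + 2. Bump = 38. G_3 = 37.
G_3 = 37. HB_6(37) = 6^2 + 1. Bump = 50. G_4 = 49.
G_4 = 49. HB_7(49) = 7^2. Bump = 64. G_5 = 63.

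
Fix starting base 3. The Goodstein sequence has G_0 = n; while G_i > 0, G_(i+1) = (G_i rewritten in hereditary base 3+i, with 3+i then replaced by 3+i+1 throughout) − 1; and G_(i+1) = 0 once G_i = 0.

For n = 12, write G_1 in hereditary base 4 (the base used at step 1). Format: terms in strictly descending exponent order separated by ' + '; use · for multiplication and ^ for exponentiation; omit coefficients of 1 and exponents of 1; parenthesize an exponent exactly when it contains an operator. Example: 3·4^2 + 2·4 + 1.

G_0 = 12. HB_3(12) = 3^2 + 3. Bump = 20. G_1 = 19.
G_1 = 19. HB_4(19) = 4^2 + 3. Bump = 28. G_2 = 27.

4^2 + 3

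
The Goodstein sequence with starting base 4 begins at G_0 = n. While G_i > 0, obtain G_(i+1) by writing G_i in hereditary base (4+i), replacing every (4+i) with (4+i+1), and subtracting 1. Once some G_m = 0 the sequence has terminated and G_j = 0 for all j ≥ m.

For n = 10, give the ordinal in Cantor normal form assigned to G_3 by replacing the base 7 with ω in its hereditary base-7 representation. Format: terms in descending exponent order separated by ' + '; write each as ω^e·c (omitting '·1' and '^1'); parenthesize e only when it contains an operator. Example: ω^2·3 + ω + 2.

G_0 = 10. HB_4(10) = 2·4 + 2. Bump = 12. G_1 = 11.
G_1 = 11. HB_5(11) = 2·5 + 1. Bump = 13. G_2 = 12.
G_2 = 12. HB_6(12) = 2·6. Bump = 14. G_3 = 13.
G_3 = 13. HB_7(13) = 7 + 6. Bump = 14. G_4 = 13.

ω + 6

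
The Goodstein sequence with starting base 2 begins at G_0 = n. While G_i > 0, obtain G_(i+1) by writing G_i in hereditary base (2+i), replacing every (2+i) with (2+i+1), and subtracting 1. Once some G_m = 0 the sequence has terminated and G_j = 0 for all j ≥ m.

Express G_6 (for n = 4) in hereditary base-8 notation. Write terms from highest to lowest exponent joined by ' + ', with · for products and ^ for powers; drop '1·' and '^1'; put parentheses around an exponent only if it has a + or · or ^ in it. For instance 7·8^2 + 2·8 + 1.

i=0: 4 = 2^2 (b=2); 2→3: 3^3 = 27; 27−1 = 26
i=1: 26 = 2·3^2 + 2·3 + 2 (b=3); 3→4: 2·4^2 + 2·4 + 2 = 42; 42−1 = 41
i=2: 41 = 2·4^2 + 2·4 + 1 (b=4); 4→5: 2·5^2 + 2·5 + 1 = 61; 61−1 = 60
i=3: 60 = 2·5^2 + 2·5 (b=5); 5→6: 2·6^2 + 2·6 = 84; 84−1 = 83
i=4: 83 = 2·6^2 + 6 + 5 (b=6); 6→7: 2·7^2 + 7 + 5 = 110; 110−1 = 109
i=5: 109 = 2·7^2 + 7 + 4 (b=7); 7→8: 2·8^2 + 8 + 4 = 140; 140−1 = 139
i=6: 139 = 2·8^2 + 8 + 3 (b=8); 8→9: 2·9^2 + 9 + 3 = 174; 174−1 = 173

2·8^2 + 8 + 3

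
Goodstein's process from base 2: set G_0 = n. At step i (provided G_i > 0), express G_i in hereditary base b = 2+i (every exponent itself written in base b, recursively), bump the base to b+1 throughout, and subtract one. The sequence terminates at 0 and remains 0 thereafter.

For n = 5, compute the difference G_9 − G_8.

1057

[0] 5 ≡ 2^2 + 1 (base 2). Lift 3: 28. −1: 27.
[1] 27 ≡ 3^3 (base 3). Lift 4: 256. −1: 255.
[2] 255 ≡ 3·4^3 + 3·4^2 + 3·4 + 3 (base 4). Lift 5: 468. −1: 467.
[3] 467 ≡ 3·5^3 + 3·5^2 + 3·5 + 2 (base 5). Lift 6: 776. −1: 775.
[4] 775 ≡ 3·6^3 + 3·6^2 + 3·6 + 1 (base 6). Lift 7: 1198. −1: 1197.
[5] 1197 ≡ 3·7^3 + 3·7^2 + 3·7 (base 7). Lift 8: 1752. −1: 1751.
[6] 1751 ≡ 3·8^3 + 3·8^2 + 2·8 + 7 (base 8). Lift 9: 2455. −1: 2454.
[7] 2454 ≡ 3·9^3 + 3·9^2 + 2·9 + 6 (base 9). Lift 10: 3326. −1: 3325.
[8] 3325 ≡ 3·10^3 + 3·10^2 + 2·10 + 5 (base 10). Lift 11: 4383. −1: 4382.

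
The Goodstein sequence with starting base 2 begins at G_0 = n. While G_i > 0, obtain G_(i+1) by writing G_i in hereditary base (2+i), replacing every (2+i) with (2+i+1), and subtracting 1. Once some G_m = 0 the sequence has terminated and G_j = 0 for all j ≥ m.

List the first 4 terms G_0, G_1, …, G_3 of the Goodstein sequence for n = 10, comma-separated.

10, 83, 1025, 15625

(0) 10|_2 = 2^(2 + 1) + 2 ↦ 3^(3 + 1) + 3|_3 = 84 ⇒ 83
(1) 83|_3 = 3^(3 + 1) + 2 ↦ 4^(4 + 1) + 2|_4 = 1026 ⇒ 1025
(2) 1025|_4 = 4^(4 + 1) + 1 ↦ 5^(5 + 1) + 1|_5 = 15626 ⇒ 15625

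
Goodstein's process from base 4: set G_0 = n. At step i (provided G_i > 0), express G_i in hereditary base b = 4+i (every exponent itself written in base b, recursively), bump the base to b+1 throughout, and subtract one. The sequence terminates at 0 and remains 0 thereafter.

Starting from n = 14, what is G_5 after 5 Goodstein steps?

(0) 14|_4 = 3·4 + 2 ↦ 3·5 + 2|_5 = 17 ⇒ 16
(1) 16|_5 = 3·5 + 1 ↦ 3·6 + 1|_6 = 19 ⇒ 18
(2) 18|_6 = 3·6 ↦ 3·7|_7 = 21 ⇒ 20
(3) 20|_7 = 2·7 + 6 ↦ 2·8 + 6|_8 = 22 ⇒ 21
(4) 21|_8 = 2·8 + 5 ↦ 2·9 + 5|_9 = 23 ⇒ 22
(5) 22|_9 = 2·9 + 4 ↦ 2·10 + 4|_10 = 24 ⇒ 23

22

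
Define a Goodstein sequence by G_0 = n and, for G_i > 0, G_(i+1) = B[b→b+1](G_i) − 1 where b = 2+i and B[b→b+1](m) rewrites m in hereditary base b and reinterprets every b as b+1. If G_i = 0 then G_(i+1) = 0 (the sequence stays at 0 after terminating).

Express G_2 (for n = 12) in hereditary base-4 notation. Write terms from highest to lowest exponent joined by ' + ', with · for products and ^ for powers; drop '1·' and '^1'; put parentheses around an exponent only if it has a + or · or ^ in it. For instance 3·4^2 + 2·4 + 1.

(0) 12|_2 = 2^(2 + 1) + 2^2 ↦ 3^(3 + 1) + 3^3|_3 = 108 ⇒ 107
(1) 107|_3 = 3^(3 + 1) + 2·3^2 + 2·3 + 2 ↦ 4^(4 + 1) + 2·4^2 + 2·4 + 2|_4 = 1066 ⇒ 1065
(2) 1065|_4 = 4^(4 + 1) + 2·4^2 + 2·4 + 1 ↦ 5^(5 + 1) + 2·5^2 + 2·5 + 1|_5 = 15686 ⇒ 15685

4^(4 + 1) + 2·4^2 + 2·4 + 1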